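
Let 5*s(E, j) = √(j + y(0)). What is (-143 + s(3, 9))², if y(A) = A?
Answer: 506944/25 ≈ 20278.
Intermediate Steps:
s(E, j) = √j/5 (s(E, j) = √(j + 0)/5 = √j/5)
(-143 + s(3, 9))² = (-143 + √9/5)² = (-143 + (⅕)*3)² = (-143 + ⅗)² = (-712/5)² = 506944/25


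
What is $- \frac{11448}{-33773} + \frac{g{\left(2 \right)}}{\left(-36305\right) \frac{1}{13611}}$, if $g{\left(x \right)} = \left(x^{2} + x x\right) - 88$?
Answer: $\frac{7438072776}{245225753} \approx 30.332$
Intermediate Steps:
$g{\left(x \right)} = -88 + 2 x^{2}$ ($g{\left(x \right)} = \left(x^{2} + x^{2}\right) - 88 = 2 x^{2} - 88 = -88 + 2 x^{2}$)
$- \frac{11448}{-33773} + \frac{g{\left(2 \right)}}{\left(-36305\right) \frac{1}{13611}} = - \frac{11448}{-33773} + \frac{-88 + 2 \cdot 2^{2}}{\left(-36305\right) \frac{1}{13611}} = \left(-11448\right) \left(- \frac{1}{33773}\right) + \frac{-88 + 2 \cdot 4}{\left(-36305\right) \frac{1}{13611}} = \frac{11448}{33773} + \frac{-88 + 8}{- \frac{36305}{13611}} = \frac{11448}{33773} - - \frac{217776}{7261} = \frac{11448}{33773} + \frac{217776}{7261} = \frac{7438072776}{245225753}$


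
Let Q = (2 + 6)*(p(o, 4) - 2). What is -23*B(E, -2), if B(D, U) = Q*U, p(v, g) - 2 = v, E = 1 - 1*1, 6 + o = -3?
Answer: -3312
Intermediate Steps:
o = -9 (o = -6 - 3 = -9)
E = 0 (E = 1 - 1 = 0)
p(v, g) = 2 + v
Q = -72 (Q = (2 + 6)*((2 - 9) - 2) = 8*(-7 - 2) = 8*(-9) = -72)
B(D, U) = -72*U
-23*B(E, -2) = -(-1656)*(-2) = -23*144 = -3312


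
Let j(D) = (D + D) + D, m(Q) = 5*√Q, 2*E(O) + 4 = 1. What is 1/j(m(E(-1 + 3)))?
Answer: -I*√6/45 ≈ -0.054433*I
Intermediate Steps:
E(O) = -3/2 (E(O) = -2 + (½)*1 = -2 + ½ = -3/2)
j(D) = 3*D (j(D) = 2*D + D = 3*D)
1/j(m(E(-1 + 3))) = 1/(3*(5*√(-3/2))) = 1/(3*(5*(I*√6/2))) = 1/(3*(5*I*√6/2)) = 1/(15*I*√6/2) = -I*√6/45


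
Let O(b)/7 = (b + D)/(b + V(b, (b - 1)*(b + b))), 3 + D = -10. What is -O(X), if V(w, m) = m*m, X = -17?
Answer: 210/374527 ≈ 0.00056071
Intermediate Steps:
D = -13 (D = -3 - 10 = -13)
V(w, m) = m**2
O(b) = 7*(-13 + b)/(b + 4*b**2*(-1 + b)**2) (O(b) = 7*((b - 13)/(b + ((b - 1)*(b + b))**2)) = 7*((-13 + b)/(b + ((-1 + b)*(2*b))**2)) = 7*((-13 + b)/(b + (2*b*(-1 + b))**2)) = 7*((-13 + b)/(b + 4*b**2*(-1 + b)**2)) = 7*(-13 + b)/(b + 4*b**2*(-1 + b)**2))
-O(X) = -7*(-13 - 17)/((-17)*(1 + 4*(-17)*(-1 - 17)**2)) = -7*(-1)*(-30)/(17*(1 + 4*(-17)*(-18)**2)) = -7*(-1)*(-30)/(17*(1 + 4*(-17)*324)) = -7*(-1)*(-30)/(17*(1 - 22032)) = -7*(-1)*(-30)/(17*(-22031)) = -7*(-1)*(-1)*(-30)/(17*22031) = -1*(-210/374527) = 210/374527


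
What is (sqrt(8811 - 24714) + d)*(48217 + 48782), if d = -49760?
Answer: -4826670240 + 290997*I*sqrt(1767) ≈ -4.8267e+9 + 1.2232e+7*I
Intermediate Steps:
(sqrt(8811 - 24714) + d)*(48217 + 48782) = (sqrt(8811 - 24714) - 49760)*(48217 + 48782) = (sqrt(-15903) - 49760)*96999 = (3*I*sqrt(1767) - 49760)*96999 = (-49760 + 3*I*sqrt(1767))*96999 = -4826670240 + 290997*I*sqrt(1767)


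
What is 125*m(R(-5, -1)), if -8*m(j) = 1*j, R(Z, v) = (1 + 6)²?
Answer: -6125/8 ≈ -765.63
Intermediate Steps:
R(Z, v) = 49 (R(Z, v) = 7² = 49)
m(j) = -j/8
125*m(R(-5, -1)) = 125*(-⅛*49) = 125*(-49/8) = -6125/8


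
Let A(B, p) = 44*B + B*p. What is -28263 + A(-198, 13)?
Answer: -39549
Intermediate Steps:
-28263 + A(-198, 13) = -28263 - 198*(44 + 13) = -28263 - 198*57 = -28263 - 11286 = -39549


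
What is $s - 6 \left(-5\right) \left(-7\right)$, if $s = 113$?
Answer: $-97$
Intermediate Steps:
$s - 6 \left(-5\right) \left(-7\right) = 113 - 6 \left(-5\right) \left(-7\right) = 113 - \left(-30\right) \left(-7\right) = 113 - 210 = -97$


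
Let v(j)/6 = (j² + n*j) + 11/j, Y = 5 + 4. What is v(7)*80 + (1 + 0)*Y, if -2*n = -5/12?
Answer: 174883/7 ≈ 24983.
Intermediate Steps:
n = 5/24 (n = -(-5)/(2*12) = -½*(-5/12) = 5/24 ≈ 0.20833)
Y = 9
v(j) = 6*j² + 66/j + 5*j/4 (v(j) = 6*((j² + 5*j/24) + 11/j) = 6*(j² + 11/j + 5*j/24) = 6*j² + 66/j + 5*j/4)
v(7)*80 + (1 + 0)*Y = ((¼)*(264 + 7²*(5 + 24*7))/7)*80 + (1 + 0)*9 = ((¼)*(⅐)*(264 + 49*(5 + 168)))*80 + 1*9 = ((¼)*(⅐)*(264 + 49*173))*80 + 9 = ((¼)*(⅐)*(264 + 8477))*80 + 9 = ((¼)*(⅐)*8741)*80 + 9 = (8741/28)*80 + 9 = 174820/7 + 9 = 174883/7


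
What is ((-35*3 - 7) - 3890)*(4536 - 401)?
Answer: -16548270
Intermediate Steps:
((-35*3 - 7) - 3890)*(4536 - 401) = ((-105 - 7) - 3890)*4135 = (-112 - 3890)*4135 = -4002*4135 = -16548270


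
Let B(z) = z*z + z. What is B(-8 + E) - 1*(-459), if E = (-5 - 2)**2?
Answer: 2181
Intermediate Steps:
E = 49 (E = (-7)**2 = 49)
B(z) = z + z**2 (B(z) = z**2 + z = z + z**2)
B(-8 + E) - 1*(-459) = (-8 + 49)*(1 + (-8 + 49)) - 1*(-459) = 41*(1 + 41) + 459 = 41*42 + 459 = 1722 + 459 = 2181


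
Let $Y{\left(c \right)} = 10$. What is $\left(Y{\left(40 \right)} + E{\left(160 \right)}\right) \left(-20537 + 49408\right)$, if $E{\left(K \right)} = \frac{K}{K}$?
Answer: $317581$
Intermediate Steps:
$E{\left(K \right)} = 1$
$\left(Y{\left(40 \right)} + E{\left(160 \right)}\right) \left(-20537 + 49408\right) = \left(10 + 1\right) \left(-20537 + 49408\right) = 11 \cdot 28871 = 317581$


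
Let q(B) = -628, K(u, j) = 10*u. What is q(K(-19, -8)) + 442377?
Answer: 441749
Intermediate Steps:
q(K(-19, -8)) + 442377 = -628 + 442377 = 441749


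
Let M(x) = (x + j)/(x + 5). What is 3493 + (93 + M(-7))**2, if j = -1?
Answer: 12902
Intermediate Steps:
M(x) = (-1 + x)/(5 + x) (M(x) = (x - 1)/(x + 5) = (-1 + x)/(5 + x))
3493 + (93 + M(-7))**2 = 3493 + (93 + (-1 - 7)/(5 - 7))**2 = 3493 + (93 - 8/(-2))**2 = 3493 + (93 - 1/2*(-8))**2 = 3493 + (93 + 4)**2 = 3493 + 97**2 = 3493 + 9409 = 12902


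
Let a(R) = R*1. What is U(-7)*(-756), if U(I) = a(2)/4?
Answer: -378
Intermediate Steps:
a(R) = R
U(I) = 1/2 (U(I) = 2/4 = 2*(1/4) = 1/2)
U(-7)*(-756) = (1/2)*(-756) = -378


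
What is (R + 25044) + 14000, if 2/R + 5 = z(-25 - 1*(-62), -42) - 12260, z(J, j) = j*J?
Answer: 539549034/13819 ≈ 39044.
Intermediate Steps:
z(J, j) = J*j
R = -2/13819 (R = 2/(-5 + ((-25 - 1*(-62))*(-42) - 12260)) = 2/(-5 + ((-25 + 62)*(-42) - 12260)) = 2/(-5 + (37*(-42) - 12260)) = 2/(-5 + (-1554 - 12260)) = 2/(-5 - 13814) = 2/(-13819) = 2*(-1/13819) = -2/13819 ≈ -0.00014473)
(R + 25044) + 14000 = (-2/13819 + 25044) + 14000 = 346083034/13819 + 14000 = 539549034/13819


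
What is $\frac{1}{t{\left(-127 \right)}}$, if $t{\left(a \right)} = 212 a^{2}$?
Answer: $\frac{1}{3419348} \approx 2.9245 \cdot 10^{-7}$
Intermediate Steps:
$\frac{1}{t{\left(-127 \right)}} = \frac{1}{212 \left(-127\right)^{2}} = \frac{1}{212 \cdot 16129} = \frac{1}{3419348}$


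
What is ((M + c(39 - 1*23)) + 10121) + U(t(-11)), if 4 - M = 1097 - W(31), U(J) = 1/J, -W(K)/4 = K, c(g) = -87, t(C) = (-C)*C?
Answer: 1066856/121 ≈ 8817.0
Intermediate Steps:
t(C) = -C²
W(K) = -4*K
M = -1217 (M = 4 - (1097 - (-4)*31) = 4 - (1097 - 1*(-124)) = 4 - (1097 + 124) = 4 - 1*1221 = 4 - 1221 = -1217)
((M + c(39 - 1*23)) + 10121) + U(t(-11)) = ((-1217 - 87) + 10121) + 1/(-1*(-11)²) = (-1304 + 10121) + 1/(-1*121) = 8817 + 1/(-121) = 8817 - 1/121 = 1066856/121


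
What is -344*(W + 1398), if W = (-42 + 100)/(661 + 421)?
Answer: -260183368/541 ≈ -4.8093e+5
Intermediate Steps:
W = 29/541 (W = 58/1082 = 58*(1/1082) = 29/541 ≈ 0.053604)
-344*(W + 1398) = -344*(29/541 + 1398) = -344*756347/541 = -260183368/541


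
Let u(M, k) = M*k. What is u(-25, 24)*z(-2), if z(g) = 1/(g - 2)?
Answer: 150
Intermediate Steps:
z(g) = 1/(-2 + g)
u(-25, 24)*z(-2) = (-25*24)/(-2 - 2) = -600/(-4) = -600*(-¼) = 150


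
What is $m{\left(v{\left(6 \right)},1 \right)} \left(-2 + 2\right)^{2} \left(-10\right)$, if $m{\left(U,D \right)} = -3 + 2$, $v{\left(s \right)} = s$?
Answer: $0$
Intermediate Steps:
$m{\left(U,D \right)} = -1$
$m{\left(v{\left(6 \right)},1 \right)} \left(-2 + 2\right)^{2} \left(-10\right) = - \left(-2 + 2\right)^{2} \left(-10\right) = - 0^{2} \left(-10\right) = \left(-1\right) 0 \left(-10\right) = 0 \left(-10\right) = 0$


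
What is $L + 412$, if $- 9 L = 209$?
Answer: $\frac{3499}{9} \approx 388.78$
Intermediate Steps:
$L = - \frac{209}{9}$ ($L = \left(- \frac{1}{9}\right) 209 = - \frac{209}{9} \approx -23.222$)
$L + 412 = - \frac{209}{9} + 412 = \frac{3499}{9}$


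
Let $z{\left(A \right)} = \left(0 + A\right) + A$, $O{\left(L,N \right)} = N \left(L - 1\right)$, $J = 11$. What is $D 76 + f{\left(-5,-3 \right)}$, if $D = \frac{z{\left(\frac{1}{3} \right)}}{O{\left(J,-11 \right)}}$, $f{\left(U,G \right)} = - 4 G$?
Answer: $\frac{1904}{165} \approx 11.539$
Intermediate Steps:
$O{\left(L,N \right)} = N \left(-1 + L\right)$
$z{\left(A \right)} = 2 A$ ($z{\left(A \right)} = A + A = 2 A$)
$D = - \frac{1}{165}$ ($D = \frac{2 \cdot \frac{1}{3}}{\left(-11\right) \left(-1 + 11\right)} = \frac{2 \cdot \frac{1}{3}}{\left(-11\right) 10} = \frac{2}{3 \left(-110\right)} = \frac{2}{3} \left(- \frac{1}{110}\right) = - \frac{1}{165} \approx -0.0060606$)
$D 76 + f{\left(-5,-3 \right)} = \left(- \frac{1}{165}\right) 76 - -12 = - \frac{76}{165} + 12 = \frac{1904}{165}$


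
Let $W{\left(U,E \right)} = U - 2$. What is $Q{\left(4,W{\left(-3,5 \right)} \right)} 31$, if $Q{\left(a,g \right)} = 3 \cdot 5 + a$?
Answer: $589$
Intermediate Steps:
$W{\left(U,E \right)} = -2 + U$
$Q{\left(a,g \right)} = 15 + a$
$Q{\left(4,W{\left(-3,5 \right)} \right)} 31 = \left(15 + 4\right) 31 = 19 \cdot 31 = 589$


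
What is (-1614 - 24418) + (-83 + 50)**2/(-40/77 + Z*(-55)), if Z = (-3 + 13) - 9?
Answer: -12374517/475 ≈ -26052.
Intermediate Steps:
Z = 1 (Z = 10 - 9 = 1)
(-1614 - 24418) + (-83 + 50)**2/(-40/77 + Z*(-55)) = (-1614 - 24418) + (-83 + 50)**2/(-40/77 + 1*(-55)) = -26032 + (-33)**2/(-40*1/77 - 55) = -26032 + 1089/(-40/77 - 55) = -26032 + 1089/(-4275/77) = -26032 + 1089*(-77/4275) = -26032 - 9317/475 = -12374517/475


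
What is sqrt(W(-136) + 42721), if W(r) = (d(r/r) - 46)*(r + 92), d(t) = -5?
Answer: 23*sqrt(85) ≈ 212.05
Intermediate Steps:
W(r) = -4692 - 51*r (W(r) = (-5 - 46)*(r + 92) = -51*(92 + r) = -4692 - 51*r)
sqrt(W(-136) + 42721) = sqrt((-4692 - 51*(-136)) + 42721) = sqrt((-4692 + 6936) + 42721) = sqrt(2244 + 42721) = sqrt(44965) = 23*sqrt(85)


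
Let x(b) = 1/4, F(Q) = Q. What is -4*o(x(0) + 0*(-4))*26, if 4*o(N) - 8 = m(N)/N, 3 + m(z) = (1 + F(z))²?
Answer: -117/2 ≈ -58.500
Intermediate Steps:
x(b) = ¼
m(z) = -3 + (1 + z)²
o(N) = 2 + (-3 + (1 + N)²)/(4*N) (o(N) = 2 + ((-3 + (1 + N)²)/N)/4 = 2 + (-3 + (1 + N)²)/(4*N))
-4*o(x(0) + 0*(-4))*26 = -(-2 + (¼ + 0*(-4))² + 10*(¼ + 0*(-4)))/(¼ + 0*(-4))*26 = -(-2 + (¼ + 0)² + 10*(¼ + 0))/(¼ + 0)*26 = -(-2 + (¼)² + 10*(¼))/¼*26 = -4*(-2 + 1/16 + 5/2)*26 = -4*9/16*26 = -9/4*26 = -117/2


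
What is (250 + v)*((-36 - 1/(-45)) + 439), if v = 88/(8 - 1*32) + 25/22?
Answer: 148107644/1485 ≈ 99736.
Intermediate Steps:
v = -167/66 (v = 88/(8 - 32) + 25*(1/22) = 88/(-24) + 25/22 = 88*(-1/24) + 25/22 = -11/3 + 25/22 = -167/66 ≈ -2.5303)
(250 + v)*((-36 - 1/(-45)) + 439) = (250 - 167/66)*((-36 - 1/(-45)) + 439) = 16333*((-36 - 1*(-1/45)) + 439)/66 = 16333*((-36 + 1/45) + 439)/66 = 16333*(-1619/45 + 439)/66 = (16333/66)*(18136/45) = 148107644/1485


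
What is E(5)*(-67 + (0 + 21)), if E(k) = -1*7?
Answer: 322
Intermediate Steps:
E(k) = -7
E(5)*(-67 + (0 + 21)) = -7*(-67 + (0 + 21)) = -7*(-67 + 21) = -7*(-46) = 322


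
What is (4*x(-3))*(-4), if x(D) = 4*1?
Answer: -64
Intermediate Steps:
x(D) = 4
(4*x(-3))*(-4) = (4*4)*(-4) = 16*(-4) = -64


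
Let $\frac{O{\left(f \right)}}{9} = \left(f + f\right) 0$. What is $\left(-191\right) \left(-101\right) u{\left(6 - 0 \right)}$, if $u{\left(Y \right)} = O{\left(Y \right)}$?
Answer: $0$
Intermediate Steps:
$O{\left(f \right)} = 0$ ($O{\left(f \right)} = 9 \left(f + f\right) 0 = 9 \cdot 2 f 0 = 9 \cdot 0 = 0$)
$u{\left(Y \right)} = 0$
$\left(-191\right) \left(-101\right) u{\left(6 - 0 \right)} = \left(-191\right) \left(-101\right) 0 = 19291 \cdot 0 = 0$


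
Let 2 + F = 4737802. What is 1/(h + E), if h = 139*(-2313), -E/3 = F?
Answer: -1/14534907 ≈ -6.8800e-8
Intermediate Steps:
F = 4737800 (F = -2 + 4737802 = 4737800)
E = -14213400 (E = -3*4737800 = -14213400)
h = -321507
1/(h + E) = 1/(-321507 - 14213400) = 1/(-14534907) = -1/14534907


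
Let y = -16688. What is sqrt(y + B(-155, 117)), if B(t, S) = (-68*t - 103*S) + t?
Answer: I*sqrt(18354) ≈ 135.48*I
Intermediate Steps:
B(t, S) = -103*S - 67*t (B(t, S) = (-103*S - 68*t) + t = -103*S - 67*t)
sqrt(y + B(-155, 117)) = sqrt(-16688 + (-103*117 - 67*(-155))) = sqrt(-16688 + (-12051 + 10385)) = sqrt(-16688 - 1666) = sqrt(-18354) = I*sqrt(18354)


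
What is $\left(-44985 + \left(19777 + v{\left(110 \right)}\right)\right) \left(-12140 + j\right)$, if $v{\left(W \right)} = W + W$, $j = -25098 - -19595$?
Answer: $440863284$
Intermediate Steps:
$j = -5503$ ($j = -25098 + 19595 = -5503$)
$v{\left(W \right)} = 2 W$
$\left(-44985 + \left(19777 + v{\left(110 \right)}\right)\right) \left(-12140 + j\right) = \left(-44985 + \left(19777 + 2 \cdot 110\right)\right) \left(-12140 - 5503\right) = \left(-44985 + \left(19777 + 220\right)\right) \left(-17643\right) = \left(-44985 + 19997\right) \left(-17643\right) = \left(-24988\right) \left(-17643\right) = 440863284$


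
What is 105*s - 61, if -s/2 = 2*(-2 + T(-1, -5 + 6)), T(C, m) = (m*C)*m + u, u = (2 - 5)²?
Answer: -2581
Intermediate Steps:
u = 9 (u = (-3)² = 9)
T(C, m) = 9 + C*m² (T(C, m) = (m*C)*m + 9 = (C*m)*m + 9 = C*m² + 9 = 9 + C*m²)
s = -24 (s = -4*(-2 + (9 - (-5 + 6)²)) = -4*(-2 + (9 - 1*1²)) = -4*(-2 + (9 - 1*1)) = -4*(-2 + (9 - 1)) = -4*(-2 + 8) = -4*6 = -2*12 = -24)
105*s - 61 = 105*(-24) - 61 = -2520 - 61 = -2581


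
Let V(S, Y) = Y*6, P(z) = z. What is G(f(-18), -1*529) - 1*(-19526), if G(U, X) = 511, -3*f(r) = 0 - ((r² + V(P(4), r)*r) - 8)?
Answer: 20037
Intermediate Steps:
V(S, Y) = 6*Y
f(r) = -8/3 + 7*r²/3 (f(r) = -(0 - ((r² + (6*r)*r) - 8))/3 = -(0 - ((r² + 6*r²) - 8))/3 = -(0 - (7*r² - 8))/3 = -(0 - (-8 + 7*r²))/3 = -(0 + (8 - 7*r²))/3 = -(8 - 7*r²)/3 = -8/3 + 7*r²/3)
G(f(-18), -1*529) - 1*(-19526) = 511 - 1*(-19526) = 511 + 19526 = 20037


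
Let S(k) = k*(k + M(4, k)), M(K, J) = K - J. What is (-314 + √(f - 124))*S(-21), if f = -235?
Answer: 26376 - 84*I*√359 ≈ 26376.0 - 1591.6*I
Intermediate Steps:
S(k) = 4*k (S(k) = k*(k + (4 - k)) = k*4 = 4*k)
(-314 + √(f - 124))*S(-21) = (-314 + √(-235 - 124))*(4*(-21)) = (-314 + √(-359))*(-84) = (-314 + I*√359)*(-84) = 26376 - 84*I*√359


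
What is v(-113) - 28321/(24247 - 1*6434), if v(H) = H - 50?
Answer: -2931840/17813 ≈ -164.59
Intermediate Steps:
v(H) = -50 + H
v(-113) - 28321/(24247 - 1*6434) = (-50 - 113) - 28321/(24247 - 1*6434) = -163 - 28321/(24247 - 6434) = -163 - 28321/17813 = -2931840/17813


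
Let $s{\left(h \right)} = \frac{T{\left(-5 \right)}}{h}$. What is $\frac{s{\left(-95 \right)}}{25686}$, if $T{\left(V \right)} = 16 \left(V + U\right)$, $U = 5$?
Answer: $0$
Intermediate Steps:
$T{\left(V \right)} = 80 + 16 V$ ($T{\left(V \right)} = 16 \left(V + 5\right) = 16 \left(5 + V\right) = 80 + 16 V$)
$s{\left(h \right)} = 0$ ($s{\left(h \right)} = \frac{80 + 16 \left(-5\right)}{h} = \frac{80 - 80}{h} = \frac{0}{h} = 0$)
$\frac{s{\left(-95 \right)}}{25686} = \frac{0}{25686} = 0 \cdot \frac{1}{25686} = 0$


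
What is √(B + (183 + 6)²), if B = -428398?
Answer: I*√392677 ≈ 626.64*I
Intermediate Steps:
√(B + (183 + 6)²) = √(-428398 + (183 + 6)²) = √(-428398 + 189²) = √(-428398 + 35721) = √(-392677) = I*√392677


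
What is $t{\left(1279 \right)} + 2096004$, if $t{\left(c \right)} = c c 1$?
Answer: $3731845$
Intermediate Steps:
$t{\left(c \right)} = c^{2}$ ($t{\left(c \right)} = c^{2} \cdot 1 = c^{2}$)
$t{\left(1279 \right)} + 2096004 = 1279^{2} + 2096004 = 1635841 + 2096004 = 3731845$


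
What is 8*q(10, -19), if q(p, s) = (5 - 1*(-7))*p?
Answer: 960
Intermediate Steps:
q(p, s) = 12*p (q(p, s) = (5 + 7)*p = 12*p)
8*q(10, -19) = 8*(12*10) = 8*120 = 960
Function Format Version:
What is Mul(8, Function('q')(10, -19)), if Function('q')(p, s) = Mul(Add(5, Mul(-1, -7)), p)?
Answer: 960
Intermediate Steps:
Function('q')(p, s) = Mul(12, p) (Function('q')(p, s) = Mul(Add(5, 7), p) = Mul(12, p))
Mul(8, Function('q')(10, -19)) = Mul(8, Mul(12, 10)) = Mul(8, 120) = 960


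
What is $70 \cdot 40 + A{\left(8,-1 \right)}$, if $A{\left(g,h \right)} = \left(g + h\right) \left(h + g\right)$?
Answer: $2849$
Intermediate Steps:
$A{\left(g,h \right)} = \left(g + h\right)^{2}$ ($A{\left(g,h \right)} = \left(g + h\right) \left(g + h\right) = \left(g + h\right)^{2}$)
$70 \cdot 40 + A{\left(8,-1 \right)} = 70 \cdot 40 + \left(8 - 1\right)^{2} = 2800 + 7^{2} = 2800 + 49 = 2849$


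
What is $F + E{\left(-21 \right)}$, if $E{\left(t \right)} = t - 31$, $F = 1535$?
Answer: $1483$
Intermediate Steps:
$E{\left(t \right)} = -31 + t$
$F + E{\left(-21 \right)} = 1535 - 52 = 1483$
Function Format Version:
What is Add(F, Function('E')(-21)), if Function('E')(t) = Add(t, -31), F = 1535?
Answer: 1483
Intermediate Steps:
Function('E')(t) = Add(-31, t)
Add(F, Function('E')(-21)) = Add(1535, Add(-31, -21)) = Add(1535, -52) = 1483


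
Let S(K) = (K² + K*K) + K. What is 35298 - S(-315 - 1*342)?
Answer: -827343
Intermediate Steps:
S(K) = K + 2*K² (S(K) = (K² + K²) + K = 2*K² + K = K + 2*K²)
35298 - S(-315 - 1*342) = 35298 - (-315 - 1*342)*(1 + 2*(-315 - 1*342)) = 35298 - (-315 - 342)*(1 + 2*(-315 - 342)) = 35298 - (-657)*(1 + 2*(-657)) = 35298 - (-657)*(1 - 1314) = 35298 - (-657)*(-1313) = 35298 - 1*862641 = 35298 - 862641 = -827343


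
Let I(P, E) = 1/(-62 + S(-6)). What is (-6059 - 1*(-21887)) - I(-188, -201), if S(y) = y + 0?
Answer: 1076305/68 ≈ 15828.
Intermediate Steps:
S(y) = y
I(P, E) = -1/68 (I(P, E) = 1/(-62 - 6) = 1/(-68) = -1/68)
(-6059 - 1*(-21887)) - I(-188, -201) = (-6059 - 1*(-21887)) - 1*(-1/68) = (-6059 + 21887) + 1/68 = 15828 + 1/68 = 1076305/68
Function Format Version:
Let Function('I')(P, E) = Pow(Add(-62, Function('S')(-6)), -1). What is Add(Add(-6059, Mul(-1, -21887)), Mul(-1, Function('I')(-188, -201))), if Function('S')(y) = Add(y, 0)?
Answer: Rational(1076305, 68) ≈ 15828.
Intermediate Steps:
Function('S')(y) = y
Function('I')(P, E) = Rational(-1, 68) (Function('I')(P, E) = Pow(Add(-62, -6), -1) = Pow(-68, -1) = Rational(-1, 68))
Add(Add(-6059, Mul(-1, -21887)), Mul(-1, Function('I')(-188, -201))) = Add(Add(-6059, Mul(-1, -21887)), Mul(-1, Rational(-1, 68))) = Add(Add(-6059, 21887), Rational(1, 68)) = Add(15828, Rational(1, 68)) = Rational(1076305, 68)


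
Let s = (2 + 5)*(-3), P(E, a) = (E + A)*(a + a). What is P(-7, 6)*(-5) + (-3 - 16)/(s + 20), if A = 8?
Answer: -41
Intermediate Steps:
P(E, a) = 2*a*(8 + E) (P(E, a) = (E + 8)*(a + a) = (8 + E)*(2*a) = 2*a*(8 + E))
s = -21 (s = 7*(-3) = -21)
P(-7, 6)*(-5) + (-3 - 16)/(s + 20) = (2*6*(8 - 7))*(-5) + (-3 - 16)/(-21 + 20) = (2*6*1)*(-5) - 19/(-1) = 12*(-5) - 19*(-1) = -60 + 19 = -41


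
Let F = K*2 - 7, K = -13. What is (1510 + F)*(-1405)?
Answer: -2075185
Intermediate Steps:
F = -33 (F = -13*2 - 7 = -26 - 7 = -33)
(1510 + F)*(-1405) = (1510 - 33)*(-1405) = 1477*(-1405) = -2075185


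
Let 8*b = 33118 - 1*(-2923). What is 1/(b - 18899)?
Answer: -8/115151 ≈ -6.9474e-5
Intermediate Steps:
b = 36041/8 (b = (33118 - 1*(-2923))/8 = (33118 + 2923)/8 = (⅛)*36041 = 36041/8 ≈ 4505.1)
1/(b - 18899) = 1/(36041/8 - 18899) = 1/(-115151/8) = -8/115151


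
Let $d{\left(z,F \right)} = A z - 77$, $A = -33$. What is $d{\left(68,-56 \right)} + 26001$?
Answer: $23680$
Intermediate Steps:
$d{\left(z,F \right)} = -77 - 33 z$ ($d{\left(z,F \right)} = - 33 z - 77 = -77 - 33 z$)
$d{\left(68,-56 \right)} + 26001 = \left(-77 - 2244\right) + 26001 = -2321 + 26001 = 23680$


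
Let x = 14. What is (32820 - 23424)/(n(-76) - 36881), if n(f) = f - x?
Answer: -9396/36971 ≈ -0.25415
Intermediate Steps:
n(f) = -14 + f (n(f) = f - 1*14 = f - 14 = -14 + f)
(32820 - 23424)/(n(-76) - 36881) = (32820 - 23424)/((-14 - 76) - 36881) = 9396/(-90 - 36881) = 9396/(-36971) = 9396*(-1/36971) = -9396/36971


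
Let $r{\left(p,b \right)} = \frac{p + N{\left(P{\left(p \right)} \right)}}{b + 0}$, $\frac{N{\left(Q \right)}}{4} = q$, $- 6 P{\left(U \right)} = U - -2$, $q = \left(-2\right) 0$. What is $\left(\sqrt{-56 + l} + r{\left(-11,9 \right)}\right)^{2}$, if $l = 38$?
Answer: $\frac{\left(11 - 27 i \sqrt{2}\right)^{2}}{81} \approx -16.506 - 10.371 i$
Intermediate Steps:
$q = 0$
$P{\left(U \right)} = - \frac{1}{3} - \frac{U}{6}$ ($P{\left(U \right)} = - \frac{U - -2}{6} = - \frac{U + 2}{6} = - \frac{2 + U}{6} = - \frac{1}{3} - \frac{U}{6}$)
$N{\left(Q \right)} = 0$ ($N{\left(Q \right)} = 4 \cdot 0 = 0$)
$r{\left(p,b \right)} = \frac{p}{b}$ ($r{\left(p,b \right)} = \frac{p + 0}{b + 0} = \frac{p}{b}$)
$\left(\sqrt{-56 + l} + r{\left(-11,9 \right)}\right)^{2} = \left(\sqrt{-56 + 38} - \frac{11}{9}\right)^{2} = \left(\sqrt{-18} - \frac{11}{9}\right)^{2} = \left(3 i \sqrt{2} - \frac{11}{9}\right)^{2} = \left(- \frac{11}{9} + 3 i \sqrt{2}\right)^{2}$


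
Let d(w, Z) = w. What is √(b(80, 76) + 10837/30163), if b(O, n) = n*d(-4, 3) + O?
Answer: 5*I*√8138791801/30163 ≈ 14.955*I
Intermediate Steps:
b(O, n) = O - 4*n (b(O, n) = n*(-4) + O = -4*n + O = O - 4*n)
√(b(80, 76) + 10837/30163) = √((80 - 4*76) + 10837/30163) = √((80 - 304) + 10837*(1/30163)) = √(-224 + 10837/30163) = √(-6745675/30163) = 5*I*√8138791801/30163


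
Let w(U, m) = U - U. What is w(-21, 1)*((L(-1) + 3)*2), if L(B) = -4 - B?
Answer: 0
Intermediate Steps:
w(U, m) = 0
w(-21, 1)*((L(-1) + 3)*2) = 0*(((-4 - 1*(-1)) + 3)*2) = 0*(((-4 + 1) + 3)*2) = 0*((-3 + 3)*2) = 0*(0*2) = 0*0 = 0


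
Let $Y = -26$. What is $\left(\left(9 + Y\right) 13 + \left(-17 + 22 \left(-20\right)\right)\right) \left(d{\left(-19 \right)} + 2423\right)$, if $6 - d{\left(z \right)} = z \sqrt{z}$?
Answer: $-1646862 - 12882 i \sqrt{19} \approx -1.6469 \cdot 10^{6} - 56151.0 i$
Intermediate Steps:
$d{\left(z \right)} = 6 - z^{\frac{3}{2}}$ ($d{\left(z \right)} = 6 - z \sqrt{z} = 6 - z^{\frac{3}{2}}$)
$\left(\left(9 + Y\right) 13 + \left(-17 + 22 \left(-20\right)\right)\right) \left(d{\left(-19 \right)} + 2423\right) = \left(\left(9 - 26\right) 13 + \left(-17 + 22 \left(-20\right)\right)\right) \left(\left(6 - \left(-19\right)^{\frac{3}{2}}\right) + 2423\right) = \left(\left(-17\right) 13 - 457\right) \left(\left(6 - - 19 i \sqrt{19}\right) + 2423\right) = \left(-221 - 457\right) \left(\left(6 + 19 i \sqrt{19}\right) + 2423\right) = - 678 \left(2429 + 19 i \sqrt{19}\right) = -1646862 - 12882 i \sqrt{19}$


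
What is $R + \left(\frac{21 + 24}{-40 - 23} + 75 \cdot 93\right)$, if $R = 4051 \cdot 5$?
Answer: $\frac{190605}{7} \approx 27229.0$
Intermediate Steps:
$R = 20255$
$R + \left(\frac{21 + 24}{-40 - 23} + 75 \cdot 93\right) = 20255 + \left(\frac{21 + 24}{-40 - 23} + 75 \cdot 93\right) = 20255 + \left(\frac{45}{-63} + 6975\right) = 20255 + \left(45 \left(- \frac{1}{63}\right) + 6975\right) = 20255 + \left(- \frac{5}{7} + 6975\right) = 20255 + \frac{48820}{7} = \frac{190605}{7}$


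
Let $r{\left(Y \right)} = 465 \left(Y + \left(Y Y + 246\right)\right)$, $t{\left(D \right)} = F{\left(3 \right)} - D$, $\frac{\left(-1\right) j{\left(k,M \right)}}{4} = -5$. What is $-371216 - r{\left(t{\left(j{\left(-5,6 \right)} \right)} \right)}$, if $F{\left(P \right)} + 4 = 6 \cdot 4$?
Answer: $-485606$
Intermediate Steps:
$j{\left(k,M \right)} = 20$ ($j{\left(k,M \right)} = \left(-4\right) \left(-5\right) = 20$)
$F{\left(P \right)} = 20$ ($F{\left(P \right)} = -4 + 6 \cdot 4 = -4 + 24 = 20$)
$t{\left(D \right)} = 20 - D$
$r{\left(Y \right)} = 114390 + 465 Y + 465 Y^{2}$ ($r{\left(Y \right)} = 465 \left(Y + \left(Y^{2} + 246\right)\right) = 465 \left(Y + \left(246 + Y^{2}\right)\right) = 465 \left(246 + Y + Y^{2}\right) = 114390 + 465 Y + 465 Y^{2}$)
$-371216 - r{\left(t{\left(j{\left(-5,6 \right)} \right)} \right)} = -371216 - \left(114390 + 465 \left(20 - 20\right) + 465 \left(20 - 20\right)^{2}\right) = -371216 - \left(114390 + 465 \cdot 0 + 465 \cdot 0^{2}\right) = -371216 - \left(114390 + 0 + 465 \cdot 0\right) = -371216 - \left(114390 + 0 + 0\right) = -371216 - 114390 = -485606$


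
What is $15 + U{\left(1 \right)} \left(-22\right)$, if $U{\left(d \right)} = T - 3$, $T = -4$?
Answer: $169$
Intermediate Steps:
$U{\left(d \right)} = -7$ ($U{\left(d \right)} = -4 - 3 = -7$)
$15 + U{\left(1 \right)} \left(-22\right) = 15 - -154 = 15 + 154 = 169$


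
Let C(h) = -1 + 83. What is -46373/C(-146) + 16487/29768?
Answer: -689539765/1220488 ≈ -564.97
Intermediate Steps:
C(h) = 82
-46373/C(-146) + 16487/29768 = -46373/82 + 16487/29768 = -689539765/1220488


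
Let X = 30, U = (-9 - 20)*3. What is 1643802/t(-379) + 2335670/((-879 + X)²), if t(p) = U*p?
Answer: 420622724104/7922323791 ≈ 53.093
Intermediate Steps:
U = -87 (U = -29*3 = -87)
t(p) = -87*p
1643802/t(-379) + 2335670/((-879 + X)²) = 1643802/((-87*(-379))) + 2335670/((-879 + 30)²) = 1643802/32973 + 2335670/((-849)²) = 1643802*(1/32973) + 2335670/720801 = 547934/10991 + 2335670*(1/720801) = 547934/10991 + 2335670/720801 = 420622724104/7922323791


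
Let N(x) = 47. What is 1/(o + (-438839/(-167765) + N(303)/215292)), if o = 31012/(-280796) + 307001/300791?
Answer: 762649546817111373420/2689267498807234867567 ≈ 0.28359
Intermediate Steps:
o = 19219130576/21115227409 (o = 31012*(-1/280796) + 307001*(1/300791) = -7753/70199 + 307001/300791 = 19219130576/21115227409 ≈ 0.91020)
1/(o + (-438839/(-167765) + N(303)/215292)) = 1/(19219130576/21115227409 + (-438839/(-167765) + 47/215292)) = 1/(19219130576/21115227409 + (-438839*(-1/167765) + 47*(1/215292))) = 1/(19219130576/21115227409 + (438839/167765 + 47/215292)) = 1/(19219130576/21115227409 + 94486410943/36118462380) = 1/(2689267498807234867567/762649546817111373420) = 762649546817111373420/2689267498807234867567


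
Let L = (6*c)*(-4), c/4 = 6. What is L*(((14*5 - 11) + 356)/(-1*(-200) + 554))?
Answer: -119520/377 ≈ -317.03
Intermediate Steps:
c = 24 (c = 4*6 = 24)
L = -576 (L = (6*24)*(-4) = 144*(-4) = -576)
L*(((14*5 - 11) + 356)/(-1*(-200) + 554)) = -576*((14*5 - 11) + 356)/(-1*(-200) + 554) = -576*((70 - 11) + 356)/(200 + 554) = -576*(59 + 356)/754 = -239040/754 = -576*415/754 = -119520/377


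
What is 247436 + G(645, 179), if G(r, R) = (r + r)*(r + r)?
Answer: 1911536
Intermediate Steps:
G(r, R) = 4*r² (G(r, R) = (2*r)*(2*r) = 4*r²)
247436 + G(645, 179) = 247436 + 4*645² = 247436 + 4*416025 = 247436 + 1664100 = 1911536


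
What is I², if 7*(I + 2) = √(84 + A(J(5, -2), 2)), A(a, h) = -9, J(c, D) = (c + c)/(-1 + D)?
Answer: 271/49 - 20*√3/7 ≈ 0.58190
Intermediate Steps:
J(c, D) = 2*c/(-1 + D) (J(c, D) = (2*c)/(-1 + D) = 2*c/(-1 + D))
I = -2 + 5*√3/7 (I = -2 + √(84 - 9)/7 = -2 + √75/7 = -2 + (5*√3)/7 = -2 + 5*√3/7 ≈ -0.76282)
I² = (-2 + 5*√3/7)²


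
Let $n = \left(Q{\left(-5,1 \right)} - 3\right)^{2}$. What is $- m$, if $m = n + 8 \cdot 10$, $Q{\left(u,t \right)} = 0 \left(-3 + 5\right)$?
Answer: $-89$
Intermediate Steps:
$Q{\left(u,t \right)} = 0$ ($Q{\left(u,t \right)} = 0 \cdot 2 = 0$)
$n = 9$ ($n = \left(0 - 3\right)^{2} = \left(-3\right)^{2} = 9$)
$m = 89$ ($m = 9 + 8 \cdot 10 = 9 + 80 = 89$)
$- m = \left(-1\right) 89 = -89$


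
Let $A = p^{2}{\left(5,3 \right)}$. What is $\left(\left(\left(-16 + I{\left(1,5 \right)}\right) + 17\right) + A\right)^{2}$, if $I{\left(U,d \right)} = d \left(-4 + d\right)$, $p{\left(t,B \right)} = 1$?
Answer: $49$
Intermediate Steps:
$A = 1$ ($A = 1^{2} = 1$)
$\left(\left(\left(-16 + I{\left(1,5 \right)}\right) + 17\right) + A\right)^{2} = \left(\left(\left(-16 + 5 \left(-4 + 5\right)\right) + 17\right) + 1\right)^{2} = \left(\left(\left(-16 + 5 \cdot 1\right) + 17\right) + 1\right)^{2} = \left(\left(\left(-16 + 5\right) + 17\right) + 1\right)^{2} = \left(\left(-11 + 17\right) + 1\right)^{2} = \left(6 + 1\right)^{2} = 7^{2} = 49$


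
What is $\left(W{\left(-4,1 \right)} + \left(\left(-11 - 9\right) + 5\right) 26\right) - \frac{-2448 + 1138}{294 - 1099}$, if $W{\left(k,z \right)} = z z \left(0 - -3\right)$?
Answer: $- \frac{62569}{161} \approx -388.63$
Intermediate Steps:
$W{\left(k,z \right)} = 3 z^{2}$ ($W{\left(k,z \right)} = z^{2} \left(0 + 3\right) = z^{2} \cdot 3 = 3 z^{2}$)
$\left(W{\left(-4,1 \right)} + \left(\left(-11 - 9\right) + 5\right) 26\right) - \frac{-2448 + 1138}{294 - 1099} = \left(3 \cdot 1^{2} + \left(\left(-11 - 9\right) + 5\right) 26\right) - \frac{-2448 + 1138}{294 - 1099} = \left(3 \cdot 1 + \left(-20 + 5\right) 26\right) - - \frac{1310}{-805} = \left(3 - 390\right) - \left(-1310\right) \left(- \frac{1}{805}\right) = \left(3 - 390\right) - \frac{262}{161} = -387 - \frac{262}{161} = - \frac{62569}{161}$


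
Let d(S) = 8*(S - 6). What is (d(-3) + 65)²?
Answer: 49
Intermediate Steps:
d(S) = -48 + 8*S (d(S) = 8*(-6 + S) = -48 + 8*S)
(d(-3) + 65)² = ((-48 + 8*(-3)) + 65)² = ((-48 - 24) + 65)² = (-72 + 65)² = (-7)² = 49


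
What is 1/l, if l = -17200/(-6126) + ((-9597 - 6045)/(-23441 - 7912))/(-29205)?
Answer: 9443366835/26514025682 ≈ 0.35616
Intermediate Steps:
l = 26514025682/9443366835 (l = -17200*(-1/6126) - 15642/(-31353)*(-1/29205) = 8600/3063 - 15642*(-1/31353)*(-1/29205) = 8600/3063 + (5214/10451)*(-1/29205) = 8600/3063 - 158/9249135 = 26514025682/9443366835 ≈ 2.8077)
1/l = 1/(26514025682/9443366835) = 9443366835/26514025682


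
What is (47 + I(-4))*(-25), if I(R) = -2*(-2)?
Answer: -1275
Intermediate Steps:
I(R) = 4
(47 + I(-4))*(-25) = (47 + 4)*(-25) = 51*(-25) = -1275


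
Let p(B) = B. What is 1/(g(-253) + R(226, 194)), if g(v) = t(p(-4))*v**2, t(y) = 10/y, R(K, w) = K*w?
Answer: -2/232357 ≈ -8.6074e-6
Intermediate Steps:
g(v) = -5*v**2/2 (g(v) = (10/(-4))*v**2 = (10*(-1/4))*v**2 = -5*v**2/2)
1/(g(-253) + R(226, 194)) = 1/(-5/2*(-253)**2 + 226*194) = 1/(-5/2*64009 + 43844) = 1/(-320045/2 + 43844) = 1/(-232357/2) = -2/232357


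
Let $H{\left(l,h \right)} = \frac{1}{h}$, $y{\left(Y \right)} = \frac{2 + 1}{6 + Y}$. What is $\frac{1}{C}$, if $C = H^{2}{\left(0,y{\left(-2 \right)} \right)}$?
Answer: $\frac{9}{16} \approx 0.5625$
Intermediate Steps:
$y{\left(Y \right)} = \frac{3}{6 + Y}$
$C = \frac{16}{9}$ ($C = \left(\frac{1}{3 \frac{1}{6 - 2}}\right)^{2} = \left(\frac{1}{3 \cdot \frac{1}{4}}\right)^{2} = \left(\frac{1}{\frac{3}{4}}\right)^{2} = \left(\frac{4}{3}\right)^{2} = \frac{16}{9} \approx 1.7778$)
$\frac{1}{C} = \frac{1}{\frac{16}{9}} = \frac{9}{16}$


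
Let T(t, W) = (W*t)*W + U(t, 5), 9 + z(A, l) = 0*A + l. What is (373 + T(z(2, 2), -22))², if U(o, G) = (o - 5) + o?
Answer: 9205156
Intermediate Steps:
U(o, G) = -5 + 2*o (U(o, G) = (-5 + o) + o = -5 + 2*o)
z(A, l) = -9 + l (z(A, l) = -9 + (0*A + l) = -9 + (0 + l) = -9 + l)
T(t, W) = -5 + 2*t + t*W² (T(t, W) = (W*t)*W + (-5 + 2*t) = t*W² + (-5 + 2*t) = -5 + 2*t + t*W²)
(373 + T(z(2, 2), -22))² = (373 + (-5 + 2*(-9 + 2) + (-9 + 2)*(-22)²))² = (373 + (-5 + 2*(-7) - 7*484))² = (373 + (-5 - 14 - 3388))² = (373 - 3407)² = (-3034)² = 9205156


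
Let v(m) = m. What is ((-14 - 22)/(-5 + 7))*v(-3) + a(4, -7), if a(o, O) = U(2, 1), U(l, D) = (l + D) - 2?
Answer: 55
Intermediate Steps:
U(l, D) = -2 + D + l (U(l, D) = (D + l) - 2 = -2 + D + l)
a(o, O) = 1 (a(o, O) = -2 + 1 + 2 = 1)
((-14 - 22)/(-5 + 7))*v(-3) + a(4, -7) = ((-14 - 22)/(-5 + 7))*(-3) + 1 = -36/2*(-3) + 1 = -36*1/2*(-3) + 1 = -18*(-3) + 1 = 54 + 1 = 55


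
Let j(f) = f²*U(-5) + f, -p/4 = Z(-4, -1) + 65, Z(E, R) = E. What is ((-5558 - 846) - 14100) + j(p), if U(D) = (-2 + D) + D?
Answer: -735180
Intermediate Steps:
U(D) = -2 + 2*D
p = -244 (p = -4*(-4 + 65) = -4*61 = -244)
j(f) = f - 12*f² (j(f) = f²*(-2 + 2*(-5)) + f = f²*(-2 - 10) + f = f²*(-12) + f = -12*f² + f = f - 12*f²)
((-5558 - 846) - 14100) + j(p) = ((-5558 - 846) - 14100) - 244*(1 - 12*(-244)) = (-6404 - 14100) - 244*(1 + 2928) = -20504 - 244*2929 = -20504 - 714676 = -735180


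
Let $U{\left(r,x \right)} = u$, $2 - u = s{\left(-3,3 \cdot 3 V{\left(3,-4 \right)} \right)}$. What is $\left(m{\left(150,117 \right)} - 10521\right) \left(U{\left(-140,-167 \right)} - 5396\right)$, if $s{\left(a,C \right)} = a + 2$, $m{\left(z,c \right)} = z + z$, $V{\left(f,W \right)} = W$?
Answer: $55121853$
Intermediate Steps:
$m{\left(z,c \right)} = 2 z$
$s{\left(a,C \right)} = 2 + a$
$u = 3$ ($u = 2 - \left(2 - 3\right) = 2 - -1 = 2 + 1 = 3$)
$U{\left(r,x \right)} = 3$
$\left(m{\left(150,117 \right)} - 10521\right) \left(U{\left(-140,-167 \right)} - 5396\right) = \left(2 \cdot 150 - 10521\right) \left(3 - 5396\right) = \left(300 - 10521\right) \left(-5393\right) = \left(-10221\right) \left(-5393\right) = 55121853$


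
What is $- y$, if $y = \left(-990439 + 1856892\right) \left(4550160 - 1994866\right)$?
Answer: $-2214042152182$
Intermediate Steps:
$y = 2214042152182$ ($y = 866453 \cdot 2555294 = 2214042152182$)
$- y = \left(-1\right) 2214042152182 = -2214042152182$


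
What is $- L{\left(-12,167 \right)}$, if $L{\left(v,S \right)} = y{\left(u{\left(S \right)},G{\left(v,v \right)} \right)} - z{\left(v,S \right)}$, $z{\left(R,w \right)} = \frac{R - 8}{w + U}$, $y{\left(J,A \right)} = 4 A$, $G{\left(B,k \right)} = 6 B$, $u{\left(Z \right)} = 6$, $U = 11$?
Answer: $\frac{25622}{89} \approx 287.89$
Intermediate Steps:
$z{\left(R,w \right)} = \frac{-8 + R}{11 + w}$ ($z{\left(R,w \right)} = \frac{R - 8}{w + 11} = \frac{-8 + R}{11 + w}$)
$L{\left(v,S \right)} = 24 v - \frac{-8 + v}{11 + S}$ ($L{\left(v,S \right)} = 4 \cdot 6 v - \frac{-8 + v}{11 + S} = 24 v - \frac{-8 + v}{11 + S}$)
$- L{\left(-12,167 \right)} = - \frac{8 - -12 + 24 \left(-12\right) \left(11 + 167\right)}{11 + 167} = - \frac{8 + 12 + 24 \left(-12\right) 178}{178} = - \frac{8 + 12 - 51264}{178} = - \frac{-51244}{178} = \left(-1\right) \left(- \frac{25622}{89}\right) = \frac{25622}{89}$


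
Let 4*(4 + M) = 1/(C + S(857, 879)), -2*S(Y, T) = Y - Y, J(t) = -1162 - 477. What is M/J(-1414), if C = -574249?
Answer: 9187985/3764776444 ≈ 0.0024405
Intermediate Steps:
J(t) = -1639
S(Y, T) = 0 (S(Y, T) = -(Y - Y)/2 = -1/2*0 = 0)
M = -9187985/2296996 (M = -4 + 1/(4*(-574249 + 0)) = -4 + (1/4)/(-574249) = -4 + (1/4)*(-1/574249) = -4 - 1/2296996 = -9187985/2296996 ≈ -4.0000)
M/J(-1414) = -9187985/2296996/(-1639) = -9187985/2296996*(-1/1639) = 9187985/3764776444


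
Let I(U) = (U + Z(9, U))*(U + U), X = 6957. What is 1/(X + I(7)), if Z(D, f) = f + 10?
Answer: 1/7293 ≈ 0.00013712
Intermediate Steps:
Z(D, f) = 10 + f
I(U) = 2*U*(10 + 2*U) (I(U) = (U + (10 + U))*(U + U) = (10 + 2*U)*(2*U) = 2*U*(10 + 2*U))
1/(X + I(7)) = 1/(6957 + 4*7*(5 + 7)) = 1/(6957 + 4*7*12) = 1/(6957 + 336) = 1/7293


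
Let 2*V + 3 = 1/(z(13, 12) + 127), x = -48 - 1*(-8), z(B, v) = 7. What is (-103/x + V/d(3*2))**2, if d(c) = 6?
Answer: 87403801/16160400 ≈ 5.4085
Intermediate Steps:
x = -40 (x = -48 + 8 = -40)
V = -401/268 (V = -3/2 + 1/(2*(7 + 127)) = -3/2 + (1/2)/134 = -3/2 + (1/2)*(1/134) = -3/2 + 1/268 = -401/268 ≈ -1.4963)
(-103/x + V/d(3*2))**2 = (-103/(-40) - 401/268/6)**2 = (-103*(-1/40) - 401/268*1/6)**2 = (103/40 - 401/1608)**2 = (9349/4020)**2 = 87403801/16160400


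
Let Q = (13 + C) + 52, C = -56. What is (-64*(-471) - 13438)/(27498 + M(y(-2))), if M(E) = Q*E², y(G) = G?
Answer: 8353/13767 ≈ 0.60674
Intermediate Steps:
Q = 9 (Q = (13 - 56) + 52 = -43 + 52 = 9)
M(E) = 9*E²
(-64*(-471) - 13438)/(27498 + M(y(-2))) = (-64*(-471) - 13438)/(27498 + 9*(-2)²) = (30144 - 13438)/(27498 + 9*4) = 16706/(27498 + 36) = 16706/27534 = 16706*(1/27534) = 8353/13767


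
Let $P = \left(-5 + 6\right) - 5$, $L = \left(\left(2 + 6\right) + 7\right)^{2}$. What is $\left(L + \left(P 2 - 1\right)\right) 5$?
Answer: $1080$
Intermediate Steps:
$L = 225$ ($L = \left(8 + 7\right)^{2} = 15^{2} = 225$)
$P = -4$ ($P = 1 - 5 = -4$)
$\left(L + \left(P 2 - 1\right)\right) 5 = \left(225 - 9\right) 5 = 216 \cdot 5 = 1080$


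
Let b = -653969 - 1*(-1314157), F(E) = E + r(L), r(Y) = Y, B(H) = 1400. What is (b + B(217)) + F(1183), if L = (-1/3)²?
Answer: 5964940/9 ≈ 6.6277e+5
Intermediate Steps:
L = ⅑ (L = (-1*⅓)² = (-⅓)² = ⅑ ≈ 0.11111)
F(E) = ⅑ + E (F(E) = E + ⅑ = ⅑ + E)
b = 660188 (b = -653969 + 1314157 = 660188)
(b + B(217)) + F(1183) = (660188 + 1400) + (⅑ + 1183) = 661588 + 10648/9 = 5964940/9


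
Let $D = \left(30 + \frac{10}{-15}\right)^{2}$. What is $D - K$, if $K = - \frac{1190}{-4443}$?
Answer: $\frac{11465294}{13329} \approx 860.18$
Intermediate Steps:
$K = \frac{1190}{4443}$ ($K = \left(-1190\right) \left(- \frac{1}{4443}\right) = \frac{1190}{4443} \approx 0.26784$)
$D = \frac{7744}{9}$ ($D = \left(30 + 10 \left(- \frac{1}{15}\right)\right)^{2} = \left(30 - \frac{2}{3}\right)^{2} = \left(\frac{88}{3}\right)^{2} = \frac{7744}{9} \approx 860.44$)
$D - K = \frac{7744}{9} - \frac{1190}{4443} = \frac{11465294}{13329}$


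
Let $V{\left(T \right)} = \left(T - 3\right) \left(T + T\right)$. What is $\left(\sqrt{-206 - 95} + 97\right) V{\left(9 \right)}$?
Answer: $10476 + 108 i \sqrt{301} \approx 10476.0 + 1873.7 i$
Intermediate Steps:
$V{\left(T \right)} = 2 T \left(-3 + T\right)$ ($V{\left(T \right)} = \left(-3 + T\right) 2 T = 2 T \left(-3 + T\right)$)
$\left(\sqrt{-206 - 95} + 97\right) V{\left(9 \right)} = \left(\sqrt{-206 - 95} + 97\right) 2 \cdot 9 \left(-3 + 9\right) = \left(\sqrt{-301} + 97\right) 2 \cdot 9 \cdot 6 = \left(i \sqrt{301} + 97\right) 108 = \left(97 + i \sqrt{301}\right) 108 = 10476 + 108 i \sqrt{301}$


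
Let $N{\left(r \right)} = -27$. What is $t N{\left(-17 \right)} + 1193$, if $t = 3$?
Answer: $1112$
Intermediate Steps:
$t N{\left(-17 \right)} + 1193 = 3 \left(-27\right) + 1193 = -81 + 1193 = 1112$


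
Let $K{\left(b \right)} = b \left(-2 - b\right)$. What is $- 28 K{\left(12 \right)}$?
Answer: $4704$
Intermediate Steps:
$- 28 K{\left(12 \right)} = - 28 \left(\left(-1\right) 12 \left(2 + 12\right)\right) = - 28 \left(\left(-1\right) 12 \cdot 14\right) = \left(-28\right) \left(-168\right) = 4704$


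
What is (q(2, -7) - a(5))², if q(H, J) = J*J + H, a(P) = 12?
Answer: 1521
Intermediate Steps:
q(H, J) = H + J² (q(H, J) = J² + H = H + J²)
(q(2, -7) - a(5))² = ((2 + (-7)²) - 1*12)² = ((2 + 49) - 12)² = (51 - 12)² = 39² = 1521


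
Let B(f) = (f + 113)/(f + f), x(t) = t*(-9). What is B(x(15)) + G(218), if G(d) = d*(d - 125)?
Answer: 2737001/135 ≈ 20274.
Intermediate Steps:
x(t) = -9*t
G(d) = d*(-125 + d)
B(f) = (113 + f)/(2*f) (B(f) = (113 + f)/((2*f)) = (113 + f)*(1/(2*f)) = (113 + f)/(2*f))
B(x(15)) + G(218) = (113 - 9*15)/(2*((-9*15))) + 218*(-125 + 218) = (½)*(113 - 135)/(-135) + 218*93 = (½)*(-1/135)*(-22) + 20274 = 11/135 + 20274 = 2737001/135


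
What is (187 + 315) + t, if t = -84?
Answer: 418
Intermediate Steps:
(187 + 315) + t = (187 + 315) - 84 = 502 - 84 = 418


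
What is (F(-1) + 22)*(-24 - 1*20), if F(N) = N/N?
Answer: -1012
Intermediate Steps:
F(N) = 1
(F(-1) + 22)*(-24 - 1*20) = (1 + 22)*(-24 - 1*20) = 23*(-24 - 20) = 23*(-44) = -1012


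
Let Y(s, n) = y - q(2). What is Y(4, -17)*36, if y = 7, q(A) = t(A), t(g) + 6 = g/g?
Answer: 432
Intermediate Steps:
t(g) = -5 (t(g) = -6 + g/g = -6 + 1 = -5)
q(A) = -5
Y(s, n) = 12 (Y(s, n) = 7 - 1*(-5) = 7 + 5 = 12)
Y(4, -17)*36 = 12*36 = 432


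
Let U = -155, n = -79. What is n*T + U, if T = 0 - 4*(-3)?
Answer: -1103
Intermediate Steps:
T = 12 (T = 0 + 12 = 12)
n*T + U = -79*12 - 155 = -948 - 155 = -1103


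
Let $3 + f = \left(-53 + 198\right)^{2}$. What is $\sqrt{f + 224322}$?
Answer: $4 \sqrt{15334} \approx 495.32$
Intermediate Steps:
$f = 21022$ ($f = -3 + \left(-53 + 198\right)^{2} = -3 + 145^{2} = -3 + 21025 = 21022$)
$\sqrt{f + 224322} = \sqrt{21022 + 224322} = \sqrt{245344} = 4 \sqrt{15334}$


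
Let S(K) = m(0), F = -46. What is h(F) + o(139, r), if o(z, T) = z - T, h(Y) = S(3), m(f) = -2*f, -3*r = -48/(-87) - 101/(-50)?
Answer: 202793/1450 ≈ 139.86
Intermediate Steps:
r = -1243/1450 (r = -(-48/(-87) - 101/(-50))/3 = -(-48*(-1/87) - 101*(-1/50))/3 = -(16/29 + 101/50)/3 = -⅓*3729/1450 = -1243/1450 ≈ -0.85724)
S(K) = 0 (S(K) = -2*0 = 0)
h(Y) = 0
h(F) + o(139, r) = 0 + (139 - 1*(-1243/1450)) = 0 + (139 + 1243/1450) = 0 + 202793/1450 = 202793/1450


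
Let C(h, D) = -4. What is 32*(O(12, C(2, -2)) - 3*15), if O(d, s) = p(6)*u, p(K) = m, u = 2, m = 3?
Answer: -1248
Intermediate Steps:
p(K) = 3
O(d, s) = 6 (O(d, s) = 3*2 = 6)
32*(O(12, C(2, -2)) - 3*15) = 32*(6 - 3*15) = 32*(6 - 45) = 32*(-39) = -1248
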